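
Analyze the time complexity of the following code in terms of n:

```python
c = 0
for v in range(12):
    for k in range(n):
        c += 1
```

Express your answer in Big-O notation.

Each loop level contributes: 1 × n. Multiplying the contributions gives O(n).

Answer: O(n)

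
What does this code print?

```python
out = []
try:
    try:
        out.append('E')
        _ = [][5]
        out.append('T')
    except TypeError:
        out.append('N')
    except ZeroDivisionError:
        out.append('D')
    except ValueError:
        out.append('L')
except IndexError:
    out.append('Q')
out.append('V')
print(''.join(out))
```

Execution trace: 'E' (try body) → 'Q' (outer except IndexError) → 'V' (after the try/except). Output: EQV

Answer: EQV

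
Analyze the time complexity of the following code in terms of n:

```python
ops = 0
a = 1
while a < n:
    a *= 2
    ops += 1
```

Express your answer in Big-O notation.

Each loop level contributes: log n. Multiplying the contributions gives O(log n).

Answer: O(log n)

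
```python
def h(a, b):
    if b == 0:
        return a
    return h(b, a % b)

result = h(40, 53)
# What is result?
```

h(40, 53) -> h(53, 40) -> h(40, 13) -> h(13, 1) -> h(1, 0) -> 1

Answer: 1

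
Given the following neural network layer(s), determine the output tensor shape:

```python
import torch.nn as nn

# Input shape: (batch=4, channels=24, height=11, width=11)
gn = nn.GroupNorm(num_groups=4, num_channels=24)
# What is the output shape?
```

Input: (4, 24, 11, 11) -> Output: (4, 24, 11, 11)

Answer: (4, 24, 11, 11)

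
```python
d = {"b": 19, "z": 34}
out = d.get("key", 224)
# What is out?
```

Trace:
`d = {"b": 19, "z": 34}` → d = {'b': 19, 'z': 34}
`out = d.get("key", 224)` → out = 224
So out = 224

Answer: 224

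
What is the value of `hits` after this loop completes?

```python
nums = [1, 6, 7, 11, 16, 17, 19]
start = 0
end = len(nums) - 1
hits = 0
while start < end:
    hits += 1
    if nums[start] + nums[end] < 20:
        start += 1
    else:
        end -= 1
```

Steps to find pair summing to 20
`hits` takes the values: 0 → 1 → 2 → 3 → 4 → 5 → 6

Answer: 6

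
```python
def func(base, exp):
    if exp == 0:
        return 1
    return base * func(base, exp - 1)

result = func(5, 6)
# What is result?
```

func(5, 6) = 5 * 5 * 5 * 5 * 5 * 5 = 15625

Answer: 15625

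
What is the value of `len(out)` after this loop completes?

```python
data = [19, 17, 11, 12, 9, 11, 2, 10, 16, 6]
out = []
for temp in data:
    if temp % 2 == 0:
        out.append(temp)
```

Count even numbers in [19, 17, 11, 12, 9, 11, 2, 10, 16, 6]
`out` takes the values: [] → [12] → [12, 2] → [12, 2, 10] → [12, 2, 10, 16] → [12, 2, 10, 16, 6]
So `len(out)` = 5

Answer: 5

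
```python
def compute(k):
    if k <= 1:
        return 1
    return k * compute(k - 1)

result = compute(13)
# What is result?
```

compute(13) = 13 * 12 * 11 * 10 * 9 * 8 * 7 * 6 * 5 * 4 * 3 * 2 * 1 = 6227020800

Answer: 6227020800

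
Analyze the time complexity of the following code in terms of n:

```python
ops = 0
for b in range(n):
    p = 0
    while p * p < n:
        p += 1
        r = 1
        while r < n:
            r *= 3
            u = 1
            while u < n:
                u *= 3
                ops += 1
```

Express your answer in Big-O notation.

Each loop level contributes: n × √n × log n × log n. Multiplying the contributions gives O(n√n log² n).

Answer: O(n√n log² n)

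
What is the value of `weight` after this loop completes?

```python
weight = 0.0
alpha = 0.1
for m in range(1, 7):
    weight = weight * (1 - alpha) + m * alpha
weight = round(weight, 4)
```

Moving average with lr=0.1
`weight` takes the values: 0.0 → 0.1 → 0.29 → 0.561 → 0.9049 → 1.31441 → 1.782969 → 1.783

Answer: 1.783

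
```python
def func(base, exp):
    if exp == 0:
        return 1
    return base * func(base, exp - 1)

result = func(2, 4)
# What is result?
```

func(2, 4) = 2 * 2 * 2 * 2 = 16

Answer: 16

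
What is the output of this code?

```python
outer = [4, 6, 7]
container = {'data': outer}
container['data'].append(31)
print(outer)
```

Key concept: dict holds reference to list.
Step by step:
`outer = [4, 6, 7]` → outer = [4, 6, 7]
`container = {'data': outer}` → container = {'data': [4, 6, 7]}
`container['data'].append(31)` → outer = [4, 6, 7, 31]; container = {'data': [4, 6, 7, 31]}
`print(outer)` → prints [4, 6, 7, 31]

Answer: [4, 6, 7, 31]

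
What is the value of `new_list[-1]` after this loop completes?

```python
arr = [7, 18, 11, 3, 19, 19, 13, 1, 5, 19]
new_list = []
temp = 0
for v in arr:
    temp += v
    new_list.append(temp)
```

Cumulative sum ends at 115
`new_list` takes the values: [] → [7] → [7, 25] → [7, 25, 36] → [7, 25, 36, 39] → [7, 25, 36, 39, 58] → [7, 25, 36, 39, 58, 77] → [7, 25, 36, 39, 58, 77, 90] → [7, 25, 36, 39, 58, 77, 90, 91] → [7, 25, 36, 39, 58, 77, 90, 91, 96] → [7, 25, 36, 39, 58, 77, 90, 91, 96, 115]
So `new_list[-1]` = 115

Answer: 115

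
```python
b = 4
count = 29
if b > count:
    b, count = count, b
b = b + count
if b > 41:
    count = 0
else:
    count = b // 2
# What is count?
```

Trace:
`b = 4` → b = 4
`count = 29` → count = 29
`if b > count: ...` → b > count is False → no variable changes
`b = b + count` → b = 33
`if b > 41: ...` → b > 41 is False, take else branch → count = 16
So count = 16

Answer: 16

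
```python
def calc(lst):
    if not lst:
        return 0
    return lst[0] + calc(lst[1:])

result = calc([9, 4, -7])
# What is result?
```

9 + 4 + (-7) + 0 = 6

Answer: 6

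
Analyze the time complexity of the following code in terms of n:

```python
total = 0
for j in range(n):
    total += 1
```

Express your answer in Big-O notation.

Each loop level contributes: n. Multiplying the contributions gives O(n).

Answer: O(n)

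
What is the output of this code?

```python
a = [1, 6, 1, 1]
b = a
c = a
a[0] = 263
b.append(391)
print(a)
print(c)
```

Key concept: multiple aliases.
Step by step:
`a = [1, 6, 1, 1]` → a = [1, 6, 1, 1]
`b = a` → b = [1, 6, 1, 1] (same object as a)
`c = a` → c = [1, 6, 1, 1] (same object as a, b)
`a[0] = 263` → a = [263, 6, 1, 1] (same object as b, c); b = [263, 6, 1, 1] (same object as a, c); c = [263, 6, 1, 1] (same object as a, b)
`b.append(391)` → a = [263, 6, 1, 1, 391] (same object as b, c); b = [263, 6, 1, 1, 391] (same object as a, c); c = [263, 6, 1, 1, 391] (same object as a, b)
`print(a)` → prints [263, 6, 1, 1, 391]
`print(c)` → prints [263, 6, 1, 1, 391]

Answer:
[263, 6, 1, 1, 391]
[263, 6, 1, 1, 391]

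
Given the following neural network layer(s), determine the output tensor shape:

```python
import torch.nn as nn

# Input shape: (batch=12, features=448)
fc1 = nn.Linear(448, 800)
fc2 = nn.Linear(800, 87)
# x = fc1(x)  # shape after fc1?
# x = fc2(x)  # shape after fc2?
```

Input: (12, 448) -> after fc1: (12, 800) -> Output: (12, 87)

Answer: (12, 87)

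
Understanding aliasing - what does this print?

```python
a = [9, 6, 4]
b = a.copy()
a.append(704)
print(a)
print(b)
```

Key concept: list.copy() creates independent copy.
Step by step:
`a = [9, 6, 4]` → a = [9, 6, 4]
`b = a.copy()` → b = [9, 6, 4]
`a.append(704)` → a = [9, 6, 4, 704]
`print(a)` → prints [9, 6, 4, 704]
`print(b)` → prints [9, 6, 4]

Answer:
[9, 6, 4, 704]
[9, 6, 4]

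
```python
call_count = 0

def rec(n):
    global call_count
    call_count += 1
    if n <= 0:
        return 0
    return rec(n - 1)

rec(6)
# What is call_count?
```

Linear recursion stepping by 1: 7 calls from n=6 down to ≤0.

Answer: 7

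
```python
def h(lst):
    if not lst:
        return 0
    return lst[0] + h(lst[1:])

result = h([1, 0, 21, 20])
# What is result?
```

1 + 0 + 21 + 20 + 0 = 42

Answer: 42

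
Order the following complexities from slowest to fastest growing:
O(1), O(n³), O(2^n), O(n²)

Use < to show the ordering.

Ordered by growth rate: O(1) < O(n²) < O(n³) < O(2^n)

Answer: O(1) < O(n²) < O(n³) < O(2^n)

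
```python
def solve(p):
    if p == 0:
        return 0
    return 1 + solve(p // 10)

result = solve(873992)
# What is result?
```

Count of digits of 873992: 6

Answer: 6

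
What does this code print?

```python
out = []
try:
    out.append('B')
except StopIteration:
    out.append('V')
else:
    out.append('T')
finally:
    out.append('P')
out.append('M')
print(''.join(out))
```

Execution trace: 'B' (try body, no exception) → 'T' (else) → 'P' (finally) → 'M' (after the try/except). Output: BTPM

Answer: BTPM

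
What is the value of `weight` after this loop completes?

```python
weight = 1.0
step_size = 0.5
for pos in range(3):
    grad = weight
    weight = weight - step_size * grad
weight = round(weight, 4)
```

Gradient descent: w = 1.0 * (1 - 0.5)^3
`weight` takes the values: 1.0 → 0.5 → 0.25 → 0.125

Answer: 0.125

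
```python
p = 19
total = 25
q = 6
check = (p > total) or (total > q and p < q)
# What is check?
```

Trace:
`p = 19` → p = 19
`total = 25` → total = 25
`q = 6` → q = 6
`check = (p > total) or (total > q and p < q)` → check = False
So check = False

Answer: False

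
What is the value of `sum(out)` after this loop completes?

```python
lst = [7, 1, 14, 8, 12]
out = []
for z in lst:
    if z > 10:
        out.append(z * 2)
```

Sum of doubled values > 10
`out` takes the values: [] → [28] → [28, 24]
So `sum(out)` = 52

Answer: 52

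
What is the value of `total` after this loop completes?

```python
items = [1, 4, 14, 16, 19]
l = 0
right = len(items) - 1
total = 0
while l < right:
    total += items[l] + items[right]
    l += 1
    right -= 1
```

Sum of pairs from ends
`total` takes the values: 0 → 20 → 40

Answer: 40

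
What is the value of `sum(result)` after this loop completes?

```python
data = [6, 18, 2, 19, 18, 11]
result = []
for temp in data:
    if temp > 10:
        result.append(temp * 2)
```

Sum of doubled values > 10
`result` takes the values: [] → [36] → [36, 38] → [36, 38, 36] → [36, 38, 36, 22]
So `sum(result)` = 132

Answer: 132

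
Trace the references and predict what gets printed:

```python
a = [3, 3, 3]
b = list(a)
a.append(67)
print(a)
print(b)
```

Key concept: list() constructor creates copy.
Step by step:
`a = [3, 3, 3]` → a = [3, 3, 3]
`b = list(a)` → b = [3, 3, 3]
`a.append(67)` → a = [3, 3, 3, 67]
`print(a)` → prints [3, 3, 3, 67]
`print(b)` → prints [3, 3, 3]

Answer:
[3, 3, 3, 67]
[3, 3, 3]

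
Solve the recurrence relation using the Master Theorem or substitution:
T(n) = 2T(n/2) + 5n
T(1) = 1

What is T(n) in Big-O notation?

By Master Theorem: a=2, b=2, f(n)=5n. Since log_2(2) = 1 and f(n) = Θ(n^1), Case 2 applies. T(n) = O(n log n).

Answer: O(n log n)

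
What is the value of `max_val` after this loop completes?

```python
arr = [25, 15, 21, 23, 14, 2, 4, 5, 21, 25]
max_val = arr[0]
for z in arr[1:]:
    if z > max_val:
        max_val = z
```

Maximum of [25, 15, 21, 23, 14, 2, 4, 5, 21, 25]
`max_val` takes the values: 25

Answer: 25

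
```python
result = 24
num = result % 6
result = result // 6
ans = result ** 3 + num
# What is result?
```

Trace:
`result = 24` → result = 24
`num = result % 6` → num = 0
`result = result // 6` → result = 4
`ans = result ** 3 + num` → ans = 64
So result = 4

Answer: 4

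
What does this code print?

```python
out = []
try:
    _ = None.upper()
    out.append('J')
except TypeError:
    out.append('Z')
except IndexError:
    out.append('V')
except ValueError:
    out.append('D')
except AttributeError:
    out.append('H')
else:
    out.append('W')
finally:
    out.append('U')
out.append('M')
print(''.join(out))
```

Execution trace: 'H' (except AttributeError) → 'U' (finally) → 'M' (after the try/except). Output: HUM

Answer: HUM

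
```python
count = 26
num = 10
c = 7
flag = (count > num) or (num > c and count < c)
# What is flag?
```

Trace:
`count = 26` → count = 26
`num = 10` → num = 10
`c = 7` → c = 7
`flag = (count > num) or (num > c and count < c)` → flag = True
So flag = True

Answer: True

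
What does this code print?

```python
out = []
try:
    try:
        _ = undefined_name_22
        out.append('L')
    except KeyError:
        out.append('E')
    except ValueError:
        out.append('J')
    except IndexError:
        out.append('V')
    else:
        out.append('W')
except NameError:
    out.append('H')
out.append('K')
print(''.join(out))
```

Execution trace: 'H' (outer except NameError) → 'K' (after the try/except). Output: HK

Answer: HK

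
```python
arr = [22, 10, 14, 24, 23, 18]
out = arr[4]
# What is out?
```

Trace:
`arr = [22, 10, 14, 24, 23, 18]` → arr = [22, 10, 14, 24, 23, 18]
`out = arr[4]` → out = 23
So out = 23

Answer: 23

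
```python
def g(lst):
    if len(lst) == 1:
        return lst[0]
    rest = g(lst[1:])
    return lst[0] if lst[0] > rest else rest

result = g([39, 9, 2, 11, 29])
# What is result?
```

Recursive max over [39, 9, 2, 11, 29] = 39

Answer: 39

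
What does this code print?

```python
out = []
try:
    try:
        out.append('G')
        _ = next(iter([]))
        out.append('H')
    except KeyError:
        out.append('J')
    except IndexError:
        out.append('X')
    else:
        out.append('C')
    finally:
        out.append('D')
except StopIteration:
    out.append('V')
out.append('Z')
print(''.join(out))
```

Execution trace: 'G' (try body) → 'D' (finally) → 'V' (outer except StopIteration) → 'Z' (after the try/except). Output: GDVZ

Answer: GDVZ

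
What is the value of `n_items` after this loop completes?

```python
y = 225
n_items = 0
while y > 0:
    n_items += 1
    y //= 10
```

Count digits by repeated division by 10
`n_items` takes the values: 0 → 1 → 2 → 3

Answer: 3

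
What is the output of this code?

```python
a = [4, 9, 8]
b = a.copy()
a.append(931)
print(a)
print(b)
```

Key concept: list.copy() creates independent copy.
Step by step:
`a = [4, 9, 8]` → a = [4, 9, 8]
`b = a.copy()` → b = [4, 9, 8]
`a.append(931)` → a = [4, 9, 8, 931]
`print(a)` → prints [4, 9, 8, 931]
`print(b)` → prints [4, 9, 8]

Answer:
[4, 9, 8, 931]
[4, 9, 8]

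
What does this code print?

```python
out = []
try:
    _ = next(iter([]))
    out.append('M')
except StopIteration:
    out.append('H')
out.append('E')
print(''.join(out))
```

Execution trace: 'H' (except StopIteration) → 'E' (after the try/except). Output: HE

Answer: HE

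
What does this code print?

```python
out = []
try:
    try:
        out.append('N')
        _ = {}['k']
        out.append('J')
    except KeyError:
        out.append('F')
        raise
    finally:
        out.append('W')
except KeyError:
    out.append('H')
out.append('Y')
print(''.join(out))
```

Execution trace: 'N' (inner try body) → 'F' (inner except KeyError) → 'W' (inner finally) → 'H' (outer except KeyError) → 'Y' (after the try/except). Output: NFWHY

Answer: NFWHY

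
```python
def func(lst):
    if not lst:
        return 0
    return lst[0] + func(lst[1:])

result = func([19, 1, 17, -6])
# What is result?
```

19 + 1 + 17 + (-6) + 0 = 31

Answer: 31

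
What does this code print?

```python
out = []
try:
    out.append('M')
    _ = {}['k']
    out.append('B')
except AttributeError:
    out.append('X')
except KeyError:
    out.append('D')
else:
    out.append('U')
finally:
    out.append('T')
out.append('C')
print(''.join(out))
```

Execution trace: 'M' (try body) → 'D' (except KeyError) → 'T' (finally) → 'C' (after the try/except). Output: MDTC

Answer: MDTC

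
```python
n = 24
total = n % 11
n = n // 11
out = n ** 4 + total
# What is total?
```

Trace:
`n = 24` → n = 24
`total = n % 11` → total = 2
`n = n // 11` → n = 2
`out = n ** 4 + total` → out = 18
So total = 2

Answer: 2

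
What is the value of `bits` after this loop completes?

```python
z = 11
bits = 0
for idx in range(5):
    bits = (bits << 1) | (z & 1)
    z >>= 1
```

Reverse lowest 5 bits of 11
`bits` takes the values: 0 → 1 → 3 → 6 → 13 → 26

Answer: 26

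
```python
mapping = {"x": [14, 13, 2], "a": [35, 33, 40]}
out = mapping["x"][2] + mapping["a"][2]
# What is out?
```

Trace:
`mapping = {"x": [14, 13, 2], "a": [35, 33, 40]}` → mapping = {'x': [14, 13, 2], 'a': [35, 33, 40]}
`out = mapping["x"][2] + mapping["a"][2]` → out = 42
So out = 42

Answer: 42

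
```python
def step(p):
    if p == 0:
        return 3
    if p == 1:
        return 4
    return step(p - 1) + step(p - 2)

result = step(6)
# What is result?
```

Build up from base cases: step(0)=3, step(1)=4, step(2)=7, step(3)=11, step(4)=18, step(5)=29, step(6)=47

Answer: 47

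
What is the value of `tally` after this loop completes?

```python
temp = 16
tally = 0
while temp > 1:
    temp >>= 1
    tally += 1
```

Count right shifts until 1
`tally` takes the values: 0 → 1 → 2 → 3 → 4

Answer: 4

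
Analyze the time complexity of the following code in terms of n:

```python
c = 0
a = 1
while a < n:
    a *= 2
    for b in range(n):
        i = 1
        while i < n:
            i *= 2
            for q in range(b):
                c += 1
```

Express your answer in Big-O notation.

Each loop level contributes: log n × n × log n × n. Multiplying the contributions gives O(n^2 log² n).

Answer: O(n^2 log² n)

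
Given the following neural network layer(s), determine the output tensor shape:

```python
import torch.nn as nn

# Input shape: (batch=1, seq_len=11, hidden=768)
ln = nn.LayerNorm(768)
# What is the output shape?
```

Input: (1, 11, 768) -> Output: (1, 11, 768)

Answer: (1, 11, 768)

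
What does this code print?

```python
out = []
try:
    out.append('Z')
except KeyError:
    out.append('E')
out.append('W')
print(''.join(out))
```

Execution trace: 'Z' (try body, no exception) → 'W' (after the try/except). Output: ZW

Answer: ZW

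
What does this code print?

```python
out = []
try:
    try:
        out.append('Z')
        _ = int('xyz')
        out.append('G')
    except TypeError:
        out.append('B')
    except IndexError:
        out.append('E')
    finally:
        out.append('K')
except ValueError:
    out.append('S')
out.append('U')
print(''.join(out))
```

Execution trace: 'Z' (inner try body) → 'K' (inner finally) → 'S' (outer except ValueError) → 'U' (after the try/except). Output: ZKSU

Answer: ZKSU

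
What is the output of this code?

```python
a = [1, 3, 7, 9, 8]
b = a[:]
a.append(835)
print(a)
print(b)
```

Key concept: slice [:] creates copy.
Step by step:
`a = [1, 3, 7, 9, 8]` → a = [1, 3, 7, 9, 8]
`b = a[:]` → b = [1, 3, 7, 9, 8]
`a.append(835)` → a = [1, 3, 7, 9, 8, 835]
`print(a)` → prints [1, 3, 7, 9, 8, 835]
`print(b)` → prints [1, 3, 7, 9, 8]

Answer:
[1, 3, 7, 9, 8, 835]
[1, 3, 7, 9, 8]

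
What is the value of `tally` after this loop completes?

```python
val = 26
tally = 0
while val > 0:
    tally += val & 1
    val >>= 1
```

Count set bits in 26 (binary: 0b11010)
`tally` takes the values: 0 → 1 → 2 → 3

Answer: 3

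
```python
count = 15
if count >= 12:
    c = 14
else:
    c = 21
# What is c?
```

Trace:
`count = 15` → count = 15
`if count >= 12: ...` → count >= 12 is True → c = 14
So c = 14

Answer: 14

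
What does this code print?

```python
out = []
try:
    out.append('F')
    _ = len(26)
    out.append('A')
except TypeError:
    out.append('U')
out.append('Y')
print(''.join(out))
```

Execution trace: 'F' (try body) → 'U' (except TypeError) → 'Y' (after the try/except). Output: FUY

Answer: FUY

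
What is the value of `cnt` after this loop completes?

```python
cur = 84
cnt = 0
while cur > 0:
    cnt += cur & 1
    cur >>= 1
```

Count set bits in 84 (binary: 0b1010100)
`cnt` takes the values: 0 → 1 → 2 → 3

Answer: 3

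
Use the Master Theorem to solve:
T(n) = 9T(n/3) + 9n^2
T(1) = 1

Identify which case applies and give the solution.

a=9, b=3, f(n)=9n^2. log_3(9) = 2. Since c=2 = 2, Case 2 applies: T(n) = Θ(n^log_b(a) · log n) = O(n^2 log n).

Answer: O(n^2 log n) - Case 2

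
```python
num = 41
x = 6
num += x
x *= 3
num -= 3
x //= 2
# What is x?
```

Trace:
`num = 41` → num = 41
`x = 6` → x = 6
`num += x` → num = 47
`x *= 3` → x = 18
`num -= 3` → num = 44
`x //= 2` → x = 9
So x = 9

Answer: 9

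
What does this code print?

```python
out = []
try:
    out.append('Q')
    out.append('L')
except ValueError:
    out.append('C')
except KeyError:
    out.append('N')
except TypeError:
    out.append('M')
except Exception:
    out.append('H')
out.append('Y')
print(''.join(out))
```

Execution trace: 'Q' (try body) → 'L' (try body, no exception) → 'Y' (after the try/except). Output: QLY

Answer: QLY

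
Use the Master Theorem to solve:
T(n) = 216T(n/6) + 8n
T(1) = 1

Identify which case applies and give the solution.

a=216, b=6, f(n)=8n. log_6(216) = 3. Since c=1 < 3, Case 1 applies: T(n) = Θ(n^log_b(a)) = O(n^3).

Answer: O(n^3) - Case 1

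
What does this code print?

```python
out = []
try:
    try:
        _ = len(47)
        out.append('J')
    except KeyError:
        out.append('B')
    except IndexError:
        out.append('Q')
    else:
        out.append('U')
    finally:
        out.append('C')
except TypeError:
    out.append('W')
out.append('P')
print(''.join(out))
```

Execution trace: 'C' (finally) → 'W' (outer except TypeError) → 'P' (after the try/except). Output: CWP

Answer: CWP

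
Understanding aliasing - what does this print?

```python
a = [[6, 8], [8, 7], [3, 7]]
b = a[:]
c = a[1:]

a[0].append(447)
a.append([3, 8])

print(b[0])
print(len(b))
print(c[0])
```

Key concept: slice with nested mutation.
Step by step:
`a = [[6, 8], [8, 7], [3, 7]]` → a = [[6, 8], [8, 7], [3, 7]]
`b = a[:]` → b = [[6, 8], [8, 7], [3, 7]]
`c = a[1:]` → c = [[8, 7], [3, 7]]
`a[0].append(447)` → a = [[6, 8, 447], [8, 7], [3, 7]]; b = [[6, 8, 447], [8, 7], [3, 7]]
`a.append([3, 8])` → a = [[6, 8, 447], [8, 7], [3, 7], [3, 8]]
`print(b[0])` → prints [6, 8, 447]
`print(len(b))` → prints 3
`print(c[0])` → prints [8, 7]

Answer:
[6, 8, 447]
3
[8, 7]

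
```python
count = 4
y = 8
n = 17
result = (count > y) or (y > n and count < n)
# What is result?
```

Trace:
`count = 4` → count = 4
`y = 8` → y = 8
`n = 17` → n = 17
`result = (count > y) or (y > n and count < n)` → result = False
So result = False

Answer: False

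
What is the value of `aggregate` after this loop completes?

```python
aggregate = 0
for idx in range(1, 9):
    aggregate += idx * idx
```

Sum of squares 1² to 8² = 204
`aggregate` takes the values: 0 → 1 → 5 → 14 → 30 → 55 → 91 → 140 → 204

Answer: 204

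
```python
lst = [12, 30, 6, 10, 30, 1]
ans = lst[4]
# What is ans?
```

Trace:
`lst = [12, 30, 6, 10, 30, 1]` → lst = [12, 30, 6, 10, 30, 1]
`ans = lst[4]` → ans = 30
So ans = 30

Answer: 30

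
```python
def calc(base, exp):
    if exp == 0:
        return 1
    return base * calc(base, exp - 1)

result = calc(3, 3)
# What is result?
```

calc(3, 3) = 3 * 3 * 3 = 27

Answer: 27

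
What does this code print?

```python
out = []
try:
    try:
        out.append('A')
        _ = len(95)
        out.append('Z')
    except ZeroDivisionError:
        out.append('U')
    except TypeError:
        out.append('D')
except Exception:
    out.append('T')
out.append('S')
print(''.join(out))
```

Execution trace: 'A' (inner try body) → 'D' (inner except TypeError) → 'S' (after the try/except). Output: ADS

Answer: ADS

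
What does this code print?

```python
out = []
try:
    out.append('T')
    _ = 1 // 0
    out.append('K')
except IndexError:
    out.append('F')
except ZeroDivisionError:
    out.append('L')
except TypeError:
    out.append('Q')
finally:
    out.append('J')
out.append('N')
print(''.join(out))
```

Execution trace: 'T' (try body) → 'L' (except ZeroDivisionError) → 'J' (finally) → 'N' (after the try/except). Output: TLJN

Answer: TLJN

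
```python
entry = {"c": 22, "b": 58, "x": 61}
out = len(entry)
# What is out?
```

Trace:
`entry = {"c": 22, "b": 58, "x": 61}` → entry = {'c': 22, 'b': 58, 'x': 61}
`out = len(entry)` → out = 3
So out = 3

Answer: 3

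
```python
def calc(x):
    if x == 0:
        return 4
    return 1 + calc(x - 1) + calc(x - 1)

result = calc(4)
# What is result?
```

calc(x) = 1 + 2·calc(x-1), calc(0)=4. Closed form: (4+1)·2^4 - 1 = 79.

Answer: 79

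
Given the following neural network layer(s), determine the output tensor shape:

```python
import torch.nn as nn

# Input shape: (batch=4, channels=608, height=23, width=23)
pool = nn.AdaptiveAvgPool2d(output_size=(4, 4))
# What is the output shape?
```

Input: (4, 608, 23, 23) -> Output: (4, 608, 4, 4)

Answer: (4, 608, 4, 4)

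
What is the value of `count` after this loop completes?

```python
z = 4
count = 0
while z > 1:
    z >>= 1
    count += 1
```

Count right shifts until 1
`count` takes the values: 0 → 1 → 2

Answer: 2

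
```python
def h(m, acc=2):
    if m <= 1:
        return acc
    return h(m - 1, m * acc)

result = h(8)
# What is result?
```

Accumulator trace (n, acc): (8, 2) -> (7, 16) -> (6, 112) -> (5, 672) -> (4, 3360) -> (3, 13440) -> (2, 40320) -> (1, 80640) -> return 80640

Answer: 80640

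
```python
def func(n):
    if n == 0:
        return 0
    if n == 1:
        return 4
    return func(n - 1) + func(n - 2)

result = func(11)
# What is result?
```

Build up from base cases: func(0)=0, func(1)=4, func(2)=4, func(3)=8, func(4)=12, func(5)=20, func(6)=32, ..., func(11)=356

Answer: 356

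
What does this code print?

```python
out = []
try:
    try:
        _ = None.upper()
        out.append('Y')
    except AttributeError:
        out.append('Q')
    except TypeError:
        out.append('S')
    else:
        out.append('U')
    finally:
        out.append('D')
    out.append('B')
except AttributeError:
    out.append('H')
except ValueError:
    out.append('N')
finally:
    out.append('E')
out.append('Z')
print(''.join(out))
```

Execution trace: 'Q' (inner except AttributeError) → 'D' (inner finally) → 'B' (try body, no exception) → 'E' (finally) → 'Z' (after the try/except). Output: QDBEZ

Answer: QDBEZ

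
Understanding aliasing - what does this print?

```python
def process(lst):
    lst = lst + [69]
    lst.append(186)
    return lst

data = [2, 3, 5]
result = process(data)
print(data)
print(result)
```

Key concept: rebinding parameter vs mutation.
Step by step:
`data = [2, 3, 5]` → data = [2, 3, 5]
`result = process(data)` → result = [2, 3, 5, 69, 186]
`print(data)` → prints [2, 3, 5]
`print(result)` → prints [2, 3, 5, 69, 186]

Answer:
[2, 3, 5]
[2, 3, 5, 69, 186]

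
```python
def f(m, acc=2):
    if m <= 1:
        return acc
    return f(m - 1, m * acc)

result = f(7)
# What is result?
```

Accumulator trace (n, acc): (7, 2) -> (6, 14) -> (5, 84) -> (4, 420) -> (3, 1680) -> (2, 5040) -> (1, 10080) -> return 10080

Answer: 10080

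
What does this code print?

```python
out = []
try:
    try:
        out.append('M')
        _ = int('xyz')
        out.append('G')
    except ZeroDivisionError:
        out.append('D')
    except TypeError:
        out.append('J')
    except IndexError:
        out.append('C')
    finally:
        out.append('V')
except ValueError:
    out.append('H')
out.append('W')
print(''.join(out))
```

Execution trace: 'M' (inner try body) → 'V' (inner finally) → 'H' (outer except ValueError) → 'W' (after the try/except). Output: MVHW

Answer: MVHW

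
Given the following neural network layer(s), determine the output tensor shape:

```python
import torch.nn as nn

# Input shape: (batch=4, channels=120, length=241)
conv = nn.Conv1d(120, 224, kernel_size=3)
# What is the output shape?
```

Input: (4, 120, 241) -> Output: (4, 224, 239)

Answer: (4, 224, 239)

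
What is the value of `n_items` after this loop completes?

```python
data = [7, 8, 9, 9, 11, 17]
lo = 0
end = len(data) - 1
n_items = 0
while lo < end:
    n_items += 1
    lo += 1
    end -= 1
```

Iterations until pointers meet (list length 6)
`n_items` takes the values: 0 → 1 → 2 → 3

Answer: 3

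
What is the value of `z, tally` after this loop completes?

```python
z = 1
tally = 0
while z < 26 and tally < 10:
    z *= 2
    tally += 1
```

Double until >= 26 or 10 iterations
`z, tally` takes the values: (1, 0) → (2, 0) → (2, 1) → (4, 1) → (4, 2) → (8, 2) → (8, 3) → (16, 3) → (16, 4) → (32, 4) → (32, 5)

Answer: 32, 5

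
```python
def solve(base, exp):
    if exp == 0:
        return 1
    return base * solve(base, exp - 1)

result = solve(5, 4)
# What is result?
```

solve(5, 4) = 5 * 5 * 5 * 5 = 625

Answer: 625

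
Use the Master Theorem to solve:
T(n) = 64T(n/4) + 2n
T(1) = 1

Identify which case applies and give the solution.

a=64, b=4, f(n)=2n. log_4(64) = 3. Since c=1 < 3, Case 1 applies: T(n) = Θ(n^log_b(a)) = O(n^3).

Answer: O(n^3) - Case 1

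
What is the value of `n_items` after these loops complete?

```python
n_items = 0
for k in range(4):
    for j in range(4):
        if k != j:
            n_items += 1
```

4² - 4 (exclude diagonal)
`n_items` takes the values: 0 → 1 → 2 → 3 → 4 → 5 → 6 → 7 → 8 → 9 → 10 → 11 → 12

Answer: 12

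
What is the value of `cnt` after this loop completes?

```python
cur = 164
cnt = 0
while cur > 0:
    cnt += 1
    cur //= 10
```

Count digits by repeated division by 10
`cnt` takes the values: 0 → 1 → 2 → 3

Answer: 3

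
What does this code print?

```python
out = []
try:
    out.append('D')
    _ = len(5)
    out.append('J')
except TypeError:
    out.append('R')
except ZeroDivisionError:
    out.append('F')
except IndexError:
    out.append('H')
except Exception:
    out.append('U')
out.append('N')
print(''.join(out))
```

Execution trace: 'D' (try body) → 'R' (except TypeError) → 'N' (after the try/except). Output: DRN

Answer: DRN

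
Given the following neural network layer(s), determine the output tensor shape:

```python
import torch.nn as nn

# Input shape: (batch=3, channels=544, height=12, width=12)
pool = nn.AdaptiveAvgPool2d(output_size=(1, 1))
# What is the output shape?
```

Input: (3, 544, 12, 12) -> Output: (3, 544, 1, 1)

Answer: (3, 544, 1, 1)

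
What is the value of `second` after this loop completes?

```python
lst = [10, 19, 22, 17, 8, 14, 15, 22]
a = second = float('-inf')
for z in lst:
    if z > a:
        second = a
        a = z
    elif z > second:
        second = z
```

Second largest (with repeats) in [10, 19, 22, 17, 8, 14, 15, 22]
`second` takes the values: -inf → 10 → 19 → 22

Answer: 22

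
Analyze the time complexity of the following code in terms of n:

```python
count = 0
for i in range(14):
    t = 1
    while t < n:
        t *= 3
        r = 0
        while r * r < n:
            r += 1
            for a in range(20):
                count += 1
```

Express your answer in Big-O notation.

Each loop level contributes: 1 × log n × √n × 1. Multiplying the contributions gives O(√n log n).

Answer: O(√n log n)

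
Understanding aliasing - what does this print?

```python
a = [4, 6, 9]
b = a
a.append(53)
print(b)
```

Key concept: basic list aliasing.
Step by step:
`a = [4, 6, 9]` → a = [4, 6, 9]
`b = a` → b = [4, 6, 9] (same object as a)
`a.append(53)` → a = [4, 6, 9, 53] (same object as b); b = [4, 6, 9, 53] (same object as a)
`print(b)` → prints [4, 6, 9, 53]

Answer: [4, 6, 9, 53]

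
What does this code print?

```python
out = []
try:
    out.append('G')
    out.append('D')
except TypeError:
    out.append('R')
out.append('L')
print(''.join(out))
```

Execution trace: 'G' (try body) → 'D' (try body, no exception) → 'L' (after the try/except). Output: GDL

Answer: GDL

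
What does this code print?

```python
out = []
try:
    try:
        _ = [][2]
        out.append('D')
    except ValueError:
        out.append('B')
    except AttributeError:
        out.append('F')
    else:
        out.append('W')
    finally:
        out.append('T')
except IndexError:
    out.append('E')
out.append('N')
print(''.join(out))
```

Execution trace: 'T' (inner finally) → 'E' (outer except IndexError) → 'N' (after the try/except). Output: TEN

Answer: TEN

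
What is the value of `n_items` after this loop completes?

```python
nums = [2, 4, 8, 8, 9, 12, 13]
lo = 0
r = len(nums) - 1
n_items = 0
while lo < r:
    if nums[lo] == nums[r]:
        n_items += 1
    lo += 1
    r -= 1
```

Count matching pairs from ends
`n_items` takes the values: 0

Answer: 0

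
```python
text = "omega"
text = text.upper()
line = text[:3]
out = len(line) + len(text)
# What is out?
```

Trace:
`text = "omega"` → text = 'omega'
`text = text.upper()` → text = 'OMEGA'
`line = text[:3]` → line = 'OME'
`out = len(line) + len(text)` → out = 8
So out = 8

Answer: 8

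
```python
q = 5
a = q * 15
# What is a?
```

Trace:
`q = 5` → q = 5
`a = q * 15` → a = 75
So a = 75

Answer: 75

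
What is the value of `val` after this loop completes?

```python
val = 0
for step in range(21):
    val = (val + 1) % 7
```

Increment mod 7, 21 times = 0
`val` takes the values: 0 → 1 → 2 → 3 → 4 → 5 → 6 → 0 → 1 → 2 → 3 → 4 → 5 → 6 → 0 → 1 → 2 → 3 → 4 → 5 → 6 → 0

Answer: 0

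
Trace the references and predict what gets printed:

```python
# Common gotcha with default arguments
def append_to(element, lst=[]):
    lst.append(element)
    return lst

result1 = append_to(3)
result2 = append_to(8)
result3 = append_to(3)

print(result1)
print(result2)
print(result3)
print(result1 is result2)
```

Key concept: mutable default argument gotcha.
Step by step:
`result1 = append_to(3)` → result1 = [3]
`result2 = append_to(8)` → result1 = [3, 8] (same object as result2); result2 = [3, 8] (same object as result1)
`result3 = append_to(3)` → result1 = [3, 8, 3] (same object as result2, result3); result2 = [3, 8, 3] (same object as result1, result3); result3 = [3, 8, 3] (same object as result1, result2)
`print(result1)` → prints [3, 8, 3]
`print(result2)` → prints [3, 8, 3]
`print(result3)` → prints [3, 8, 3]
`print(result1 is result2)` → prints True

Answer:
[3, 8, 3]
[3, 8, 3]
[3, 8, 3]
True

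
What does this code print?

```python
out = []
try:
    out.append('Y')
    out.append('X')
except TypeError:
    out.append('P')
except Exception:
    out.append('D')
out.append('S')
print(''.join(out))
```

Execution trace: 'Y' (try body) → 'X' (try body, no exception) → 'S' (after the try/except). Output: YXS

Answer: YXS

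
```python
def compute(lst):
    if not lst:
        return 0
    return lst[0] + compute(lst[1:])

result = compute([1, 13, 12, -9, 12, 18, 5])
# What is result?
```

1 + 13 + 12 + (-9) + 12 + 18 + 5 + 0 = 52

Answer: 52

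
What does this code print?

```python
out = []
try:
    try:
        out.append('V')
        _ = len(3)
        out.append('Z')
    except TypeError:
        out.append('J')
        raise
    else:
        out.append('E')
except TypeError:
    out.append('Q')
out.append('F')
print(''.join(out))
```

Execution trace: 'V' (try body) → 'J' (except TypeError) → 'Q' (outer except TypeError) → 'F' (after the try/except). Output: VJQF

Answer: VJQF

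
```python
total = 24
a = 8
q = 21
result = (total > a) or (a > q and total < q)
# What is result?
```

Trace:
`total = 24` → total = 24
`a = 8` → a = 8
`q = 21` → q = 21
`result = (total > a) or (a > q and total < q)` → result = True
So result = True

Answer: True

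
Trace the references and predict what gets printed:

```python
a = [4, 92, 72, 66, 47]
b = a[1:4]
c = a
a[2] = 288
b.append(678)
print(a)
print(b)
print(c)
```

Key concept: slice vs alias.
Step by step:
`a = [4, 92, 72, 66, 47]` → a = [4, 92, 72, 66, 47]
`b = a[1:4]` → b = [92, 72, 66]
`c = a` → c = [4, 92, 72, 66, 47] (same object as a)
`a[2] = 288` → a = [4, 92, 288, 66, 47] (same object as c); c = [4, 92, 288, 66, 47] (same object as a)
`b.append(678)` → b = [92, 72, 66, 678]
`print(a)` → prints [4, 92, 288, 66, 47]
`print(b)` → prints [92, 72, 66, 678]
`print(c)` → prints [4, 92, 288, 66, 47]

Answer:
[4, 92, 288, 66, 47]
[92, 72, 66, 678]
[4, 92, 288, 66, 47]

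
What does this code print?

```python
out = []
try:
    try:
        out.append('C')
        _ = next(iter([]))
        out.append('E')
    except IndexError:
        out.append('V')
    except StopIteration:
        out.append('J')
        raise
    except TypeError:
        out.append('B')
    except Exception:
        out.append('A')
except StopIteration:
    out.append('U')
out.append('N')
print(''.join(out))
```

Execution trace: 'C' (inner try body) → 'J' (inner except StopIteration) → 'U' (outer except StopIteration) → 'N' (after the try/except). Output: CJUN

Answer: CJUN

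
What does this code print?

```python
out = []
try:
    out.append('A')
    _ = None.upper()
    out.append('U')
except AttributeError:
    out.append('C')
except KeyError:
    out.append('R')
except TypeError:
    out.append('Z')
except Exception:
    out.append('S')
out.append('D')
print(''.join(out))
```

Execution trace: 'A' (try body) → 'C' (except AttributeError) → 'D' (after the try/except). Output: ACD

Answer: ACD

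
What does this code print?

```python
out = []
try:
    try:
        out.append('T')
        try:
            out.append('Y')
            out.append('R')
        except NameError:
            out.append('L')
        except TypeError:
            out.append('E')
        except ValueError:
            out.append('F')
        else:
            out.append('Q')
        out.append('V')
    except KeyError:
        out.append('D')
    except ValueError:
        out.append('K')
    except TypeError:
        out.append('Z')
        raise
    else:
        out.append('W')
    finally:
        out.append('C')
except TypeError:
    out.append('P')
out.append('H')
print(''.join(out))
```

Execution trace: 'T' (try body) → 'Y' (inner try body) → 'R' (inner try body, no exception) → 'Q' (inner else) → 'V' (try body, no exception) → 'W' (else) → 'C' (finally) → 'H' (after the try/except). Output: TYRQVWCH

Answer: TYRQVWCH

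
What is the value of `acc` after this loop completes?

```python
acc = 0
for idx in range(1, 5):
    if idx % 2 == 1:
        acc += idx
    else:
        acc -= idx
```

Add odd, subtract even
`acc` takes the values: 0 → 1 → -1 → 2 → -2

Answer: -2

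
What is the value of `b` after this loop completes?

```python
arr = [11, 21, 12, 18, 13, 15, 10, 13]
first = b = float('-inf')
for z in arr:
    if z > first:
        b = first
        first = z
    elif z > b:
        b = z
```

Second largest (with repeats) in [11, 21, 12, 18, 13, 15, 10, 13]
`b` takes the values: -inf → 11 → 12 → 18

Answer: 18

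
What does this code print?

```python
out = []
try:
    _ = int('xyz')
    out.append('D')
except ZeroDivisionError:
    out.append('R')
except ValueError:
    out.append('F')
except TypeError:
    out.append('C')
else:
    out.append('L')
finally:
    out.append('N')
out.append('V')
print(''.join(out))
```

Execution trace: 'F' (except ValueError) → 'N' (finally) → 'V' (after the try/except). Output: FNV

Answer: FNV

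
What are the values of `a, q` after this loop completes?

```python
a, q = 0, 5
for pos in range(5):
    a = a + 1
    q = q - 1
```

a goes 0→5, q goes 5→0
`a, q` takes the values: (0, 5) → (1, 5) → (1, 4) → (2, 4) → (2, 3) → (3, 3) → (3, 2) → (4, 2) → (4, 1) → (5, 1) → (5, 0)

Answer: 5, 0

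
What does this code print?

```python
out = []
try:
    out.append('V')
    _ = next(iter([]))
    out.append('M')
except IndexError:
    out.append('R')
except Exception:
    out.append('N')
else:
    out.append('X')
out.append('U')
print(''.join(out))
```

Execution trace: 'V' (try body) → 'N' (except Exception) → 'U' (after the try/except). Output: VNU

Answer: VNU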